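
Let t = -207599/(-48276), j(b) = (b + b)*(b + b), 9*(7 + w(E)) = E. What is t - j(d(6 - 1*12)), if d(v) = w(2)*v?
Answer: -319143505/48276 ≈ -6610.8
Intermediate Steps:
w(E) = -7 + E/9
d(v) = -61*v/9 (d(v) = (-7 + (⅑)*2)*v = (-7 + 2/9)*v = -61*v/9)
j(b) = 4*b² (j(b) = (2*b)*(2*b) = 4*b²)
t = 207599/48276 (t = -207599*(-1/48276) = 207599/48276 ≈ 4.3003)
t - j(d(6 - 1*12)) = 207599/48276 - 4*(-61*(6 - 1*12)/9)² = 207599/48276 - 4*(-61*(6 - 12)/9)² = 207599/48276 - 4*(-61/9*(-6))² = 207599/48276 - 4*(122/3)² = 207599/48276 - 4*14884/9 = 207599/48276 - 1*59536/9 = 207599/48276 - 59536/9 = -319143505/48276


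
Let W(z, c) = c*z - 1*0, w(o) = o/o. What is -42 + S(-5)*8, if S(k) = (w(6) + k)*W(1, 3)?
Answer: -138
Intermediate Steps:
w(o) = 1
W(z, c) = c*z (W(z, c) = c*z + 0 = c*z)
S(k) = 3 + 3*k (S(k) = (1 + k)*(3*1) = (1 + k)*3 = 3 + 3*k)
-42 + S(-5)*8 = -42 + (3 + 3*(-5))*8 = -42 + (3 - 15)*8 = -42 - 12*8 = -42 - 96 = -138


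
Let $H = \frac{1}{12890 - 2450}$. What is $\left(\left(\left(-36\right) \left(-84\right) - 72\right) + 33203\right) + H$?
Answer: $\frac{377458201}{10440} \approx 36155.0$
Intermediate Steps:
$H = \frac{1}{10440} \approx 9.5785 \cdot 10^{-5}$
$\left(\left(\left(-36\right) \left(-84\right) - 72\right) + 33203\right) + H = \left(\left(\left(-36\right) \left(-84\right) - 72\right) + 33203\right) + \frac{1}{10440} = \left(\left(3024 - 72\right) + 33203\right) + \frac{1}{10440} = \left(2952 + 33203\right) + \frac{1}{10440} = 36155 + \frac{1}{10440} = \frac{377458201}{10440}$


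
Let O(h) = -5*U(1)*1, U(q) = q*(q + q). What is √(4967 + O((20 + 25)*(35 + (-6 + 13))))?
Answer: √4957 ≈ 70.406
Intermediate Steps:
U(q) = 2*q² (U(q) = q*(2*q) = 2*q²)
O(h) = -10 (O(h) = -10*1²*1 = -10*1 = -10)
√(4967 + O((20 + 25)*(35 + (-6 + 13)))) = √(4967 - 10) = √4957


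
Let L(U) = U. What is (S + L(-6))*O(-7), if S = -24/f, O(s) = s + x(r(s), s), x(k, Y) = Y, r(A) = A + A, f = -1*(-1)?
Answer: 420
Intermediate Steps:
f = 1
r(A) = 2*A
O(s) = 2*s (O(s) = s + s = 2*s)
S = -24 (S = -24/1 = -24*1 = -24)
(S + L(-6))*O(-7) = (-24 - 6)*(2*(-7)) = -30*(-14) = 420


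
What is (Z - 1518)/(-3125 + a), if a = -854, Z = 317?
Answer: 1201/3979 ≈ 0.30183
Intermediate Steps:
(Z - 1518)/(-3125 + a) = (317 - 1518)/(-3125 - 854) = -1201/(-3979) = -1201*(-1/3979) = 1201/3979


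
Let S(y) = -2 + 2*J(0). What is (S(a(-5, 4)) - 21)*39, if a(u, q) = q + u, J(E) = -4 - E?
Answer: -1209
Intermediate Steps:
S(y) = -10 (S(y) = -2 + 2*(-4 - 1*0) = -2 + 2*(-4 + 0) = -2 + 2*(-4) = -2 - 8 = -10)
(S(a(-5, 4)) - 21)*39 = (-10 - 21)*39 = -31*39 = -1209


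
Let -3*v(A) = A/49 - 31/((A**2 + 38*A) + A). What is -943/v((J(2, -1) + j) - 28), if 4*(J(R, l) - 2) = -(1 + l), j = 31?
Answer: -30496620/419 ≈ -72784.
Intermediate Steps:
J(R, l) = 7/4 - l/4 (J(R, l) = 2 + (-(1 + l))/4 = 2 + (-1 - l)/4 = 2 + (-1/4 - l/4) = 7/4 - l/4)
v(A) = -A/147 + 31/(3*(A**2 + 39*A)) (v(A) = -(A/49 - 31/((A**2 + 38*A) + A))/3 = -(A*(1/49) - 31/(A**2 + 39*A))/3 = -(A/49 - 31/(A**2 + 39*A))/3 = -(-31/(A**2 + 39*A) + A/49)/3 = -A/147 + 31/(3*(A**2 + 39*A)))
-943/v((J(2, -1) + j) - 28) = -943*147*(39 + (((7/4 - 1/4*(-1)) + 31) - 28))*(((7/4 - 1/4*(-1)) + 31) - 28)/(1519 - (((7/4 - 1/4*(-1)) + 31) - 28)**3 - 39*(((7/4 - 1/4*(-1)) + 31) - 28)**2) = -943*147*(39 + (((7/4 + 1/4) + 31) - 28))*(((7/4 + 1/4) + 31) - 28)/(1519 - (((7/4 + 1/4) + 31) - 28)**3 - 39*(((7/4 + 1/4) + 31) - 28)**2) = -943*147*(39 + ((2 + 31) - 28))*((2 + 31) - 28)/(1519 - ((2 + 31) - 28)**3 - 39*((2 + 31) - 28)**2) = -943*147*(33 - 28)*(39 + (33 - 28))/(1519 - (33 - 28)**3 - 39*(33 - 28)**2) = -943*735*(39 + 5)/(1519 - 1*5**3 - 39*5**2) = -943*32340/(1519 - 1*125 - 39*25) = -943*32340/(1519 - 125 - 975) = -943/((1/147)*(1/5)*(1/44)*419) = -943/419/32340 = -943*32340/419 = -30496620/419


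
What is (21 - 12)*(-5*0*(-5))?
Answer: 0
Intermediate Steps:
(21 - 12)*(-5*0*(-5)) = 9*(0*(-5)) = 9*0 = 0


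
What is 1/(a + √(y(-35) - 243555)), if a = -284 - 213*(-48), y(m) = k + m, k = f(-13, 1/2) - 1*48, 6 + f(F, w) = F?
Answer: 9940/99047257 - 3*I*√27073/99047257 ≈ 0.00010036 - 4.9836e-6*I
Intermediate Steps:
f(F, w) = -6 + F
k = -67 (k = (-6 - 13) - 1*48 = -19 - 48 = -67)
y(m) = -67 + m
a = 9940 (a = -284 + 10224 = 9940)
1/(a + √(y(-35) - 243555)) = 1/(9940 + √((-67 - 35) - 243555)) = 1/(9940 + √(-102 - 243555)) = 1/(9940 + √(-243657)) = 1/(9940 + 3*I*√27073)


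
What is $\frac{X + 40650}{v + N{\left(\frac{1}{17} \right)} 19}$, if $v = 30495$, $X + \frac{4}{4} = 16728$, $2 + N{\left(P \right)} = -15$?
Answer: $\frac{57377}{30172} \approx 1.9017$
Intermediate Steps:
$N{\left(P \right)} = -17$ ($N{\left(P \right)} = -2 - 15 = -17$)
$X = 16727$ ($X = -1 + 16728 = 16727$)
$\frac{X + 40650}{v + N{\left(\frac{1}{17} \right)} 19} = \frac{16727 + 40650}{30495 - 323} = \frac{57377}{30495 - 323} = \frac{57377}{30172}$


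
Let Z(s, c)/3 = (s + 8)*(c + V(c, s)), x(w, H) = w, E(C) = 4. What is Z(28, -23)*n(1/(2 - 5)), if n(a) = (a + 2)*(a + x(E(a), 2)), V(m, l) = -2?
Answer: -16500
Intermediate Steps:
Z(s, c) = 3*(-2 + c)*(8 + s) (Z(s, c) = 3*((s + 8)*(c - 2)) = 3*((8 + s)*(-2 + c)) = 3*((-2 + c)*(8 + s)) = 3*(-2 + c)*(8 + s))
n(a) = (2 + a)*(4 + a) (n(a) = (a + 2)*(a + 4) = (2 + a)*(4 + a))
Z(28, -23)*n(1/(2 - 5)) = (-48 - 6*28 + 24*(-23) + 3*(-23)*28)*(8 + (1/(2 - 5))**2 + 6/(2 - 5)) = (-48 - 168 - 552 - 1932)*(8 + (1/(-3))**2 + 6/(-3)) = -2700*(8 + (-1/3)**2 + 6*(-1/3)) = -2700*(8 + 1/9 - 2) = -2700*55/9 = -16500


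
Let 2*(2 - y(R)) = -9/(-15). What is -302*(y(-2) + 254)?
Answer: -386107/5 ≈ -77221.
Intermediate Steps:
y(R) = 17/10 (y(R) = 2 - (-9)/(2*(-15)) = 2 - (-9)*(-1)/(2*15) = 2 - ½*⅗ = 2 - 3/10 = 17/10)
-302*(y(-2) + 254) = -302*(17/10 + 254) = -302*2557/10 = -386107/5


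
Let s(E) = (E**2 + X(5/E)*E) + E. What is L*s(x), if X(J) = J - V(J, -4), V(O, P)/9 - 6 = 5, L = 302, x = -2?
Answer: 61910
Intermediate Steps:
V(O, P) = 99 (V(O, P) = 54 + 9*5 = 54 + 45 = 99)
X(J) = -99 + J (X(J) = J - 1*99 = J - 99 = -99 + J)
s(E) = E + E**2 + E*(-99 + 5/E) (s(E) = (E**2 + (-99 + 5/E)*E) + E = (E**2 + E*(-99 + 5/E)) + E = E + E**2 + E*(-99 + 5/E))
L*s(x) = 302*(5 - 2*(-98 - 2)) = 302*(5 - 2*(-100)) = 302*(5 + 200) = 302*205 = 61910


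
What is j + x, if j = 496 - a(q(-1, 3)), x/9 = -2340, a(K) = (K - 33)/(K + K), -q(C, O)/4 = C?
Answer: -164483/8 ≈ -20560.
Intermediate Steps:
q(C, O) = -4*C
a(K) = (-33 + K)/(2*K) (a(K) = (-33 + K)/((2*K)) = (-33 + K)*(1/(2*K)) = (-33 + K)/(2*K))
x = -21060 (x = 9*(-2340) = -21060)
j = 3997/8 (j = 496 - (-33 - 4*(-1))/(2*((-4*(-1)))) = 496 - (-33 + 4)/(2*4) = 496 - (-29)/(2*4) = 496 - 1*(-29/8) = 496 + 29/8 = 3997/8 ≈ 499.63)
j + x = 3997/8 - 21060 = -164483/8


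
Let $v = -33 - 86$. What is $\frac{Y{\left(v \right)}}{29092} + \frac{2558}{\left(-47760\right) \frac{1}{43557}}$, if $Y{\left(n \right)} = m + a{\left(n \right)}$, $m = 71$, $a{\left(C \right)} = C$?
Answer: $- \frac{135058258193}{57893080} \approx -2332.9$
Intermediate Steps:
$v = -119$
$Y{\left(n \right)} = 71 + n$
$\frac{Y{\left(v \right)}}{29092} + \frac{2558}{\left(-47760\right) \frac{1}{43557}} = \frac{71 - 119}{29092} + \frac{2558}{\left(-47760\right) \frac{1}{43557}} = \left(-48\right) \frac{1}{29092} + \frac{2558}{\left(-47760\right) \frac{1}{43557}} = - \frac{12}{7273} + \frac{2558}{- \frac{15920}{14519}} = - \frac{12}{7273} + 2558 \left(- \frac{14519}{15920}\right) = - \frac{12}{7273} - \frac{18569801}{7960} = - \frac{135058258193}{57893080}$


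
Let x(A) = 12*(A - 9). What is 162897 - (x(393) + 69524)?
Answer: 88765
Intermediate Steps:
x(A) = -108 + 12*A (x(A) = 12*(-9 + A) = -108 + 12*A)
162897 - (x(393) + 69524) = 162897 - ((-108 + 12*393) + 69524) = 162897 - ((-108 + 4716) + 69524) = 162897 - (4608 + 69524) = 162897 - 1*74132 = 162897 - 74132 = 88765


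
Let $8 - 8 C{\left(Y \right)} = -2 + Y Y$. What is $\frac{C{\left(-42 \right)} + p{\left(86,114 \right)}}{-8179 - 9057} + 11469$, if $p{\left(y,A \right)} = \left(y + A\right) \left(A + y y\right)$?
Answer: $\frac{784711613}{68944} \approx 11382.0$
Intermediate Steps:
$C{\left(Y \right)} = \frac{5}{4} - \frac{Y^{2}}{8}$ ($C{\left(Y \right)} = 1 - \frac{-2 + Y Y}{8} = 1 - \frac{-2 + Y^{2}}{8} = 1 - \left(- \frac{1}{4} + \frac{Y^{2}}{8}\right) = \frac{5}{4} - \frac{Y^{2}}{8}$)
$p{\left(y,A \right)} = \left(A + y\right) \left(A + y^{2}\right)$
$\frac{C{\left(-42 \right)} + p{\left(86,114 \right)}}{-8179 - 9057} + 11469 = \frac{\left(\frac{5}{4} - \frac{\left(-42\right)^{2}}{8}\right) + \left(114^{2} + 86^{3} + 114 \cdot 86 + 114 \cdot 86^{2}\right)}{-8179 - 9057} + 11469 = \frac{\left(\frac{5}{4} - \frac{441}{2}\right) + \left(12996 + 636056 + 9804 + 114 \cdot 7396\right)}{-17236} + 11469 = \left(\left(\frac{5}{4} - \frac{441}{2}\right) + \left(12996 + 636056 + 9804 + 843144\right)\right) \left(- \frac{1}{17236}\right) + 11469 = \left(- \frac{877}{4} + 1502000\right) \left(- \frac{1}{17236}\right) + 11469 = \frac{6007123}{4} \left(- \frac{1}{17236}\right) + 11469 = - \frac{6007123}{68944} + 11469 = \frac{784711613}{68944}$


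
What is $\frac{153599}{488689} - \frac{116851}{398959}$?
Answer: $\frac{4175905102}{194966874751} \approx 0.021419$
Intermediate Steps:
$\frac{153599}{488689} - \frac{116851}{398959} = \frac{4175905102}{194966874751}$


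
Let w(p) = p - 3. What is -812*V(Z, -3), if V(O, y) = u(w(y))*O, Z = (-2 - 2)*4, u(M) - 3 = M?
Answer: -38976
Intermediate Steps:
w(p) = -3 + p
u(M) = 3 + M
Z = -16 (Z = -4*4 = -16)
V(O, y) = O*y (V(O, y) = (3 + (-3 + y))*O = y*O = O*y)
-812*V(Z, -3) = -(-12992)*(-3) = -812*48 = -38976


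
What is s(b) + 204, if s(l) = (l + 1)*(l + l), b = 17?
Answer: 816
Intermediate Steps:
s(l) = 2*l*(1 + l) (s(l) = (1 + l)*(2*l) = 2*l*(1 + l))
s(b) + 204 = 2*17*(1 + 17) + 204 = 2*17*18 + 204 = 612 + 204 = 816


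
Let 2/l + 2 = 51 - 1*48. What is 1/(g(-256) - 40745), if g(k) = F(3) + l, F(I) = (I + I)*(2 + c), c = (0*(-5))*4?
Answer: -1/40731 ≈ -2.4551e-5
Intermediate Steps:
c = 0 (c = 0*4 = 0)
F(I) = 4*I (F(I) = (I + I)*(2 + 0) = (2*I)*2 = 4*I)
l = 2 (l = 2/(-2 + (51 - 1*48)) = 2/(-2 + (51 - 48)) = 2/(-2 + 3) = 2/1 = 2*1 = 2)
g(k) = 14 (g(k) = 4*3 + 2 = 12 + 2 = 14)
1/(g(-256) - 40745) = 1/(14 - 40745) = 1/(-40731) = -1/40731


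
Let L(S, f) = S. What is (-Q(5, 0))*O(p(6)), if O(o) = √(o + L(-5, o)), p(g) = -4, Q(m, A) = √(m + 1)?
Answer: -3*I*√6 ≈ -7.3485*I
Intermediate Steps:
Q(m, A) = √(1 + m)
O(o) = √(-5 + o) (O(o) = √(o - 5) = √(-5 + o))
(-Q(5, 0))*O(p(6)) = (-√(1 + 5))*√(-5 - 4) = (-√6)*√(-9) = (-√6)*(3*I) = -3*I*√6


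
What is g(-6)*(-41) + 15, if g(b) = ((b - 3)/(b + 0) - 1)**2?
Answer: 19/4 ≈ 4.7500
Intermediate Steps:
g(b) = (-1 + (-3 + b)/b)**2 (g(b) = ((-3 + b)/b - 1)**2 = (-1 + (-3 + b)/b)**2)
g(-6)*(-41) + 15 = (9/(-6)**2)*(-41) + 15 = (9*(1/36))*(-41) + 15 = (1/4)*(-41) + 15 = -41/4 + 15 = 19/4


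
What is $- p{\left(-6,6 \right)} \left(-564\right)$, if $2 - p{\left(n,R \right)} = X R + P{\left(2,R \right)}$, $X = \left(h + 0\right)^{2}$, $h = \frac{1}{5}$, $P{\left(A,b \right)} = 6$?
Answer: $- \frac{59784}{25} \approx -2391.4$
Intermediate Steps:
$h = \frac{1}{5} \approx 0.2$
$X = \frac{1}{25}$ ($X = \left(\frac{1}{5} + 0\right)^{2} = \left(\frac{1}{5}\right)^{2} = \frac{1}{25} \approx 0.04$)
$p{\left(n,R \right)} = -4 - \frac{R}{25}$ ($p{\left(n,R \right)} = 2 - \left(\frac{R}{25} + 6\right) = 2 - \left(6 + \frac{R}{25}\right) = -4 - \frac{R}{25}$)
$- p{\left(-6,6 \right)} \left(-564\right) = - (-4 - \frac{6}{25}) \left(-564\right) = \left(-1\right) \left(- \frac{106}{25}\right) \left(-564\right) = \frac{106}{25} \left(-564\right) = - \frac{59784}{25}$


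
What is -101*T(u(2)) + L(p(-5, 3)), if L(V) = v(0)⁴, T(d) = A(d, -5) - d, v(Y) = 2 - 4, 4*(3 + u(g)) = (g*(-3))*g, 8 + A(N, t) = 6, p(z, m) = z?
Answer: -388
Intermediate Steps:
A(N, t) = -2 (A(N, t) = -8 + 6 = -2)
u(g) = -3 - 3*g²/4 (u(g) = -3 + ((g*(-3))*g)/4 = -3 + ((-3*g)*g)/4 = -3 + (-3*g²)/4 = -3 - 3*g²/4)
v(Y) = -2
T(d) = -2 - d
L(V) = 16 (L(V) = (-2)⁴ = 16)
-101*T(u(2)) + L(p(-5, 3)) = -101*(-2 - (-3 - ¾*2²)) + 16 = -101*(-2 - (-3 - ¾*4)) + 16 = -101*(-2 - (-3 - 3)) + 16 = -101*(-2 - 1*(-6)) + 16 = -101*(-2 + 6) + 16 = -101*4 + 16 = -404 + 16 = -388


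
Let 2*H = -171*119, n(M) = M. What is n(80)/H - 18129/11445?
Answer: -17654201/11090205 ≈ -1.5919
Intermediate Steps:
H = -20349/2 (H = (-171*119)/2 = (1/2)*(-20349) = -20349/2 ≈ -10175.)
n(80)/H - 18129/11445 = 80/(-20349/2) - 18129/11445 = 80*(-2/20349) - 18129*1/11445 = -160/20349 - 6043/3815 = -17654201/11090205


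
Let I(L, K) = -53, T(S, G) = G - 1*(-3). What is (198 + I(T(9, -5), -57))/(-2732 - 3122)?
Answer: -145/5854 ≈ -0.024769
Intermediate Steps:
T(S, G) = 3 + G (T(S, G) = G + 3 = 3 + G)
(198 + I(T(9, -5), -57))/(-2732 - 3122) = (198 - 53)/(-2732 - 3122) = 145/(-5854) = 145*(-1/5854) = -145/5854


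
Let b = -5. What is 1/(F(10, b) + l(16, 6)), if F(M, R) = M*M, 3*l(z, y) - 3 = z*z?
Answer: 3/559 ≈ 0.0053667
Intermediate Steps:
l(z, y) = 1 + z²/3 (l(z, y) = 1 + (z*z)/3 = 1 + z²/3)
F(M, R) = M²
1/(F(10, b) + l(16, 6)) = 1/(10² + (1 + (⅓)*16²)) = 1/(100 + (1 + (⅓)*256)) = 1/(100 + (1 + 256/3)) = 1/(100 + 259/3) = 1/(559/3) = 3/559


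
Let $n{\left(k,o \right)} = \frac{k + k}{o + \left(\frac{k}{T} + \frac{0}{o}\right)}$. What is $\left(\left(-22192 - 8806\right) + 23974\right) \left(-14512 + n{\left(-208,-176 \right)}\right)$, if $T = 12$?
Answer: $\frac{14777990272}{145} \approx 1.0192 \cdot 10^{8}$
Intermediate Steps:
$n{\left(k,o \right)} = \frac{2 k}{o + \frac{k}{12}}$ ($n{\left(k,o \right)} = \frac{k + k}{o + \left(\frac{k}{12} + \frac{0}{o}\right)} = \frac{2 k}{o + \left(k \frac{1}{12} + 0\right)} = \frac{2 k}{o + \left(\frac{k}{12} + 0\right)} = \frac{2 k}{o + \frac{k}{12}}$)
$\left(\left(-22192 - 8806\right) + 23974\right) \left(-14512 + n{\left(-208,-176 \right)}\right) = \left(\left(-22192 - 8806\right) + 23974\right) \left(-14512 + 24 \left(-208\right) \frac{1}{-208 + 12 \left(-176\right)}\right) = \left(\left(-22192 - 8806\right) + 23974\right) \left(-14512 + 24 \left(-208\right) \frac{1}{-208 - 2112}\right) = \left(-30998 + 23974\right) \left(-14512 + 24 \left(-208\right) \frac{1}{-2320}\right) = - 7024 \left(-14512 + 24 \left(-208\right) \left(- \frac{1}{2320}\right)\right) = - 7024 \left(-14512 + \frac{312}{145}\right) = \left(-7024\right) \left(- \frac{2103928}{145}\right) = \frac{14777990272}{145}$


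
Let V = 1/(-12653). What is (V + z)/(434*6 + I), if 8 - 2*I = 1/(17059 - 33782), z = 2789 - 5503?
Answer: -1148543767378/1103685369357 ≈ -1.0406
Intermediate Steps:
V = -1/12653 ≈ -7.9033e-5
z = -2714
I = 133785/33446 (I = 4 - 1/(2*(17059 - 33782)) = 4 - 1/2/(-16723) = 4 - 1/2*(-1/16723) = 4 + 1/33446 = 133785/33446 ≈ 4.0000)
(V + z)/(434*6 + I) = (-1/12653 - 2714)/(434*6 + 133785/33446) = -34340243/(12653*(2604 + 133785/33446)) = -34340243/(12653*87227169/33446) = -34340243/12653*33446/87227169 = -1148543767378/1103685369357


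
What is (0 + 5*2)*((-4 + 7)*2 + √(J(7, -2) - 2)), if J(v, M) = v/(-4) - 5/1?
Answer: 60 + 5*I*√35 ≈ 60.0 + 29.58*I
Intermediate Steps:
J(v, M) = -5 - v/4 (J(v, M) = v*(-¼) - 5*1 = -v/4 - 5 = -5 - v/4)
(0 + 5*2)*((-4 + 7)*2 + √(J(7, -2) - 2)) = (0 + 5*2)*((-4 + 7)*2 + √((-5 - ¼*7) - 2)) = (0 + 10)*(3*2 + √((-5 - 7/4) - 2)) = 10*(6 + √(-27/4 - 2)) = 10*(6 + √(-35/4)) = 10*(6 + I*√35/2) = 60 + 5*I*√35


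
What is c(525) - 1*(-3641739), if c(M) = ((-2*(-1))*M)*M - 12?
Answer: 4192977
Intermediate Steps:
c(M) = -12 + 2*M² (c(M) = (2*M)*M - 12 = 2*M² - 12 = -12 + 2*M²)
c(525) - 1*(-3641739) = (-12 + 2*525²) - 1*(-3641739) = (-12 + 2*275625) + 3641739 = (-12 + 551250) + 3641739 = 551238 + 3641739 = 4192977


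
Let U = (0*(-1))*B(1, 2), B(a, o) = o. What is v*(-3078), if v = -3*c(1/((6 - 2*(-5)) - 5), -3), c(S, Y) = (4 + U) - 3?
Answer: 9234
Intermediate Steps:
U = 0 (U = (0*(-1))*2 = 0*2 = 0)
c(S, Y) = 1 (c(S, Y) = (4 + 0) - 3 = 4 - 3 = 1)
v = -3 (v = -3*1 = -3)
v*(-3078) = -3*(-3078) = 9234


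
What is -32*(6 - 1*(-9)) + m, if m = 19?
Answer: -461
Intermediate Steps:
-32*(6 - 1*(-9)) + m = -32*(6 - 1*(-9)) + 19 = -32*(6 + 9) + 19 = -32*15 + 19 = -480 + 19 = -461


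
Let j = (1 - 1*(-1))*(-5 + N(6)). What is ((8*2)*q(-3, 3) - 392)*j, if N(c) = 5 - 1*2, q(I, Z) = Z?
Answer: 1376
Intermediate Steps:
N(c) = 3 (N(c) = 5 - 2 = 3)
j = -4 (j = (1 - 1*(-1))*(-5 + 3) = (1 + 1)*(-2) = 2*(-2) = -4)
((8*2)*q(-3, 3) - 392)*j = ((8*2)*3 - 392)*(-4) = (16*3 - 392)*(-4) = (48 - 392)*(-4) = -344*(-4) = 1376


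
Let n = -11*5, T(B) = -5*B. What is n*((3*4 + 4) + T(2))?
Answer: -330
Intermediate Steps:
n = -55
n*((3*4 + 4) + T(2)) = -55*((3*4 + 4) - 5*2) = -55*((12 + 4) - 10) = -55*(16 - 10) = -55*6 = -330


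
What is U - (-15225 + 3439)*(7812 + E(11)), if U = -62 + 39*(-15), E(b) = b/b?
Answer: 92083371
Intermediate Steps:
E(b) = 1
U = -647 (U = -62 - 585 = -647)
U - (-15225 + 3439)*(7812 + E(11)) = -647 - (-15225 + 3439)*(7812 + 1) = -647 - (-11786)*7813 = -647 - 1*(-92084018) = -647 + 92084018 = 92083371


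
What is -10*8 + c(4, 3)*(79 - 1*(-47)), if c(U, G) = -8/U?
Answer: -332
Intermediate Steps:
-10*8 + c(4, 3)*(79 - 1*(-47)) = -10*8 + (-8/4)*(79 - 1*(-47)) = -80 + (-8*¼)*(79 + 47) = -80 - 2*126 = -80 - 252 = -332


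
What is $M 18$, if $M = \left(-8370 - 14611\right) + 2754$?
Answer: $-364086$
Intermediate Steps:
$M = -20227$ ($M = -22981 + 2754 = -20227$)
$M 18 = \left(-20227\right) 18 = -364086$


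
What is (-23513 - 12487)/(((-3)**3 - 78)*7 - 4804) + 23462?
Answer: 129992018/5539 ≈ 23469.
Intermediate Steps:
(-23513 - 12487)/(((-3)**3 - 78)*7 - 4804) + 23462 = -36000/((-27 - 78)*7 - 4804) + 23462 = -36000/(-105*7 - 4804) + 23462 = -36000/(-735 - 4804) + 23462 = -36000/(-5539) + 23462 = -36000*(-1/5539) + 23462 = 36000/5539 + 23462 = 129992018/5539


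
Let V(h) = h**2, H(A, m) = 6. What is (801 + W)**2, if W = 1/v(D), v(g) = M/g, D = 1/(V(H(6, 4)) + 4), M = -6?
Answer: 36955833121/57600 ≈ 6.4159e+5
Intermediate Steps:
D = 1/40 (D = 1/(6**2 + 4) = 1/(36 + 4) = 1/40 ≈ 0.025000)
v(g) = -6/g
W = -1/240 (W = 1/(-6/1/40) = 1/(-6*40) = 1/(-240) = -1/240 ≈ -0.0041667)
(801 + W)**2 = (801 - 1/240)**2 = (192239/240)**2 = 36955833121/57600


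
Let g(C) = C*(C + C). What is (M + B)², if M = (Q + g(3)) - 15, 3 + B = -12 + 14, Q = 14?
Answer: 256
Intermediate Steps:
g(C) = 2*C² (g(C) = C*(2*C) = 2*C²)
B = -1 (B = -3 + (-12 + 14) = -3 + 2 = -1)
M = 17 (M = (14 + 2*3²) - 15 = (14 + 2*9) - 15 = (14 + 18) - 15 = 32 - 15 = 17)
(M + B)² = (17 - 1)² = 16² = 256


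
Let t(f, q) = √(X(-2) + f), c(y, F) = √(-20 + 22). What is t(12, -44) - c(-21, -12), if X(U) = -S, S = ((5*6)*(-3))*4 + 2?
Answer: √370 - √2 ≈ 17.821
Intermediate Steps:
S = -358 (S = (30*(-3))*4 + 2 = -90*4 + 2 = -360 + 2 = -358)
c(y, F) = √2
X(U) = 358 (X(U) = -1*(-358) = 358)
t(f, q) = √(358 + f)
t(12, -44) - c(-21, -12) = √(358 + 12) - √2 = √370 - √2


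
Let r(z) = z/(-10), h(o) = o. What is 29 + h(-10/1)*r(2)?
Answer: 31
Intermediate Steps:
r(z) = -z/10 (r(z) = z*(-⅒) = -z/10)
29 + h(-10/1)*r(2) = 29 + (-10/1)*(-⅒*2) = 29 - 10*1*(-⅕) = 29 - 10*(-⅕) = 29 + 2 = 31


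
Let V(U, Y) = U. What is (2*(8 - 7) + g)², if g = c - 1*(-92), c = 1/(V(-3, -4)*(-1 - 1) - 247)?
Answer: 513158409/58081 ≈ 8835.2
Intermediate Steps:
c = -1/241 (c = 1/(-3*(-1 - 1) - 247) = 1/(-3*(-2) - 247) = 1/(6 - 247) = 1/(-241) = -1/241 ≈ -0.0041494)
g = 22171/241 (g = -1/241 - 1*(-92) = -1/241 + 92 = 22171/241 ≈ 91.996)
(2*(8 - 7) + g)² = (2*(8 - 7) + 22171/241)² = (2*1 + 22171/241)² = (2 + 22171/241)² = (22653/241)² = 513158409/58081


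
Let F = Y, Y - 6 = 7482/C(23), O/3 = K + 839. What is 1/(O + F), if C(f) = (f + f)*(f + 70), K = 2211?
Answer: 713/6529475 ≈ 0.00010920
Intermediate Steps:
C(f) = 2*f*(70 + f) (C(f) = (2*f)*(70 + f) = 2*f*(70 + f))
O = 9150 (O = 3*(2211 + 839) = 3*3050 = 9150)
Y = 5525/713 (Y = 6 + 7482/((2*23*(70 + 23))) = 6 + 7482/((2*23*93)) = 6 + 7482/4278 = 6 + 7482*(1/4278) = 6 + 1247/713 = 5525/713 ≈ 7.7489)
F = 5525/713 ≈ 7.7489
1/(O + F) = 1/(9150 + 5525/713) = 1/(6529475/713) = 713/6529475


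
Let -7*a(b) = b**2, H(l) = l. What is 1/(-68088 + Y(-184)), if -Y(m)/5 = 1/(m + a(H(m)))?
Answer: -35144/2392884637 ≈ -1.4687e-5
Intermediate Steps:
a(b) = -b**2/7
Y(m) = -5/(m - m**2/7)
1/(-68088 + Y(-184)) = 1/(-68088 + 35/(-184*(-7 - 184))) = 1/(-68088 + 35*(-1/184)/(-191)) = 1/(-68088 + 35*(-1/184)*(-1/191)) = 1/(-68088 + 35/35144) = 1/(-2392884637/35144) = -35144/2392884637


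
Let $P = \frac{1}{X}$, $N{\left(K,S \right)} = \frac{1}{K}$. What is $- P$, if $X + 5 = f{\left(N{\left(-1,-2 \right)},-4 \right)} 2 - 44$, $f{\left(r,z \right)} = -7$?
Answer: $\frac{1}{63} \approx 0.015873$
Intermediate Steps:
$X = -63$ ($X = -5 - 58 = -63$)
$P = - \frac{1}{63}$ ($P = \frac{1}{-63} = - \frac{1}{63} \approx -0.015873$)
$- P = \left(-1\right) \left(- \frac{1}{63}\right) = \frac{1}{63}$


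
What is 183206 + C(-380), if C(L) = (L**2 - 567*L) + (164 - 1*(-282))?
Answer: 543512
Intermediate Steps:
C(L) = 446 + L**2 - 567*L (C(L) = (L**2 - 567*L) + (164 + 282) = (L**2 - 567*L) + 446 = 446 + L**2 - 567*L)
183206 + C(-380) = 183206 + (446 + (-380)**2 - 567*(-380)) = 183206 + (446 + 144400 + 215460) = 183206 + 360306 = 543512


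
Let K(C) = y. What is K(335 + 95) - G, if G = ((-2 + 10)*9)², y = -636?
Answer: -5820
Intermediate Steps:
K(C) = -636
G = 5184 (G = (8*9)² = 72² = 5184)
K(335 + 95) - G = -636 - 1*5184 = -636 - 5184 = -5820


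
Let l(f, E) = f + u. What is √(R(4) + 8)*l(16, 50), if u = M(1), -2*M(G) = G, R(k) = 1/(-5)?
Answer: 31*√195/10 ≈ 43.289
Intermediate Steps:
R(k) = -⅕
M(G) = -G/2
u = -½ (u = -½*1 = -½ ≈ -0.50000)
l(f, E) = -½ + f (l(f, E) = f - ½ = -½ + f)
√(R(4) + 8)*l(16, 50) = √(-⅕ + 8)*(-½ + 16) = √(39/5)*(31/2) = (√195/5)*(31/2) = 31*√195/10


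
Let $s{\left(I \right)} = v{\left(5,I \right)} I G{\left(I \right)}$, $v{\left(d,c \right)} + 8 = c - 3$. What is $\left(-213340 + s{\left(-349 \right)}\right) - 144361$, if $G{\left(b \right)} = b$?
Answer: $-44206061$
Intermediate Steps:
$v{\left(d,c \right)} = -11 + c$ ($v{\left(d,c \right)} = -8 + \left(c - 3\right) = -8 + \left(-3 + c\right) = -11 + c$)
$s{\left(I \right)} = I^{2} \left(-11 + I\right)$ ($s{\left(I \right)} = \left(-11 + I\right) I I = I \left(-11 + I\right) I = I^{2} \left(-11 + I\right)$)
$\left(-213340 + s{\left(-349 \right)}\right) - 144361 = \left(-213340 + \left(-349\right)^{2} \left(-11 - 349\right)\right) - 144361 = \left(-213340 + 121801 \left(-360\right)\right) - 144361 = \left(-213340 - 43848360\right) - 144361 = -44061700 - 144361 = -44206061$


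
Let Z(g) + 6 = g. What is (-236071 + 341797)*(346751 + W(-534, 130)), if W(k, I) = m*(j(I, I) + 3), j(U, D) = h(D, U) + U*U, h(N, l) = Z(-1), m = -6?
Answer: 25942517250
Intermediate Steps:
Z(g) = -6 + g
h(N, l) = -7 (h(N, l) = -6 - 1 = -7)
j(U, D) = -7 + U**2 (j(U, D) = -7 + U*U = -7 + U**2)
W(k, I) = 24 - 6*I**2 (W(k, I) = -6*((-7 + I**2) + 3) = -6*(-4 + I**2) = 24 - 6*I**2)
(-236071 + 341797)*(346751 + W(-534, 130)) = (-236071 + 341797)*(346751 + (24 - 6*130**2)) = 105726*(346751 + (24 - 6*16900)) = 105726*(346751 + (24 - 101400)) = 105726*(346751 - 101376) = 105726*245375 = 25942517250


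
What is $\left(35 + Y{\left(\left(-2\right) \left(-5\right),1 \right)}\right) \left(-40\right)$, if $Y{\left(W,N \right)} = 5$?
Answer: $-1600$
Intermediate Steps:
$\left(35 + Y{\left(\left(-2\right) \left(-5\right),1 \right)}\right) \left(-40\right) = \left(35 + 5\right) \left(-40\right) = 40 \left(-40\right) = -1600$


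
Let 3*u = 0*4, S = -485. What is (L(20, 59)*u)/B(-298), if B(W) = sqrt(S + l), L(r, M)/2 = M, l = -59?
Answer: 0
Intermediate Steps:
L(r, M) = 2*M
u = 0 (u = (0*4)/3 = (1/3)*0 = 0)
B(W) = 4*I*sqrt(34) (B(W) = sqrt(-485 - 59) = sqrt(-544) = 4*I*sqrt(34))
(L(20, 59)*u)/B(-298) = ((2*59)*0)/((4*I*sqrt(34))) = (118*0)*(-I*sqrt(34)/136) = 0*(-I*sqrt(34)/136) = 0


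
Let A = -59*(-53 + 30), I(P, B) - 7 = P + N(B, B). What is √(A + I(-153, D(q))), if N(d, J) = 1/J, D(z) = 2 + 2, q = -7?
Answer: √4845/2 ≈ 34.803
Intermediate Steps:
D(z) = 4
I(P, B) = 7 + P + 1/B (I(P, B) = 7 + (P + 1/B) = 7 + P + 1/B)
A = 1357 (A = -59*(-23) = 1357)
√(A + I(-153, D(q))) = √(1357 + (7 - 153 + 1/4)) = √(1357 + (7 - 153 + ¼)) = √(1357 - 583/4) = √(4845/4) = √4845/2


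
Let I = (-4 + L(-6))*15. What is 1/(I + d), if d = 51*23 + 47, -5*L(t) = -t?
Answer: 1/1142 ≈ 0.00087566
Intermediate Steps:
L(t) = t/5 (L(t) = -(-1)*t/5 = t/5)
I = -78 (I = (-4 + (1/5)*(-6))*15 = (-4 - 6/5)*15 = -26/5*15 = -78)
d = 1220 (d = 1173 + 47 = 1220)
1/(I + d) = 1/(-78 + 1220) = 1/1142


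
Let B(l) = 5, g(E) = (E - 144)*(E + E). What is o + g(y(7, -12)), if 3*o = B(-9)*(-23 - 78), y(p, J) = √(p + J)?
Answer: -535/3 - 288*I*√5 ≈ -178.33 - 643.99*I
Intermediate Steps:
y(p, J) = √(J + p)
g(E) = 2*E*(-144 + E) (g(E) = (-144 + E)*(2*E) = 2*E*(-144 + E))
o = -505/3 (o = (5*(-23 - 78))/3 = (5*(-101))/3 = (⅓)*(-505) = -505/3 ≈ -168.33)
o + g(y(7, -12)) = -505/3 + 2*√(-12 + 7)*(-144 + √(-12 + 7)) = -505/3 + 2*√(-5)*(-144 + √(-5)) = -505/3 + 2*(I*√5)*(-144 + I*√5) = -505/3 + 2*I*√5*(-144 + I*√5)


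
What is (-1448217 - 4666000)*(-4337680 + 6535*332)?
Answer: 13255989309020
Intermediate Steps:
(-1448217 - 4666000)*(-4337680 + 6535*332) = -6114217*(-4337680 + 2169620) = -6114217*(-2168060) = 13255989309020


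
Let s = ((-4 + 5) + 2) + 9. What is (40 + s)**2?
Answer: 2704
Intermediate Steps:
s = 12 (s = (1 + 2) + 9 = 3 + 9 = 12)
(40 + s)**2 = (40 + 12)**2 = 52**2 = 2704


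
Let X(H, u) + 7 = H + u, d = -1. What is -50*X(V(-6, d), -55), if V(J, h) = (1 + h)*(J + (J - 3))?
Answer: 3100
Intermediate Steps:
V(J, h) = (1 + h)*(-3 + 2*J) (V(J, h) = (1 + h)*(J + (-3 + J)) = (1 + h)*(-3 + 2*J))
X(H, u) = -7 + H + u (X(H, u) = -7 + (H + u) = -7 + H + u)
-50*X(V(-6, d), -55) = -50*(-7 + (-3 - 3*(-1) + 2*(-6) + 2*(-6)*(-1)) - 55) = -50*(-7 + (-3 + 3 - 12 + 12) - 55) = -50*(-7 + 0 - 55) = -50*(-62) = 3100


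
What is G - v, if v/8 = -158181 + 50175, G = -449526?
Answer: 414522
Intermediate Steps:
v = -864048 (v = 8*(-158181 + 50175) = 8*(-108006) = -864048)
G - v = -449526 - 1*(-864048) = -449526 + 864048 = 414522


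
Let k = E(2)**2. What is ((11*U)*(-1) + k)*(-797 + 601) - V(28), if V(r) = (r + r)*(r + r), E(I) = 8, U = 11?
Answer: 8036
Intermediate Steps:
k = 64 (k = 8**2 = 64)
V(r) = 4*r**2 (V(r) = (2*r)*(2*r) = 4*r**2)
((11*U)*(-1) + k)*(-797 + 601) - V(28) = ((11*11)*(-1) + 64)*(-797 + 601) - 4*28**2 = (121*(-1) + 64)*(-196) - 4*784 = (-121 + 64)*(-196) - 1*3136 = -57*(-196) - 3136 = 11172 - 3136 = 8036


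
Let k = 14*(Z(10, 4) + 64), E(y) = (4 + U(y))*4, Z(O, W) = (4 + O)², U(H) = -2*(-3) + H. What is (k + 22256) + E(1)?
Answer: 25940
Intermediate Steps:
U(H) = 6 + H
E(y) = 40 + 4*y (E(y) = (4 + (6 + y))*4 = (10 + y)*4 = 40 + 4*y)
k = 3640 (k = 14*((4 + 10)² + 64) = 14*(14² + 64) = 14*(196 + 64) = 14*260 = 3640)
(k + 22256) + E(1) = (3640 + 22256) + (40 + 4*1) = 25896 + (40 + 4) = 25896 + 44 = 25940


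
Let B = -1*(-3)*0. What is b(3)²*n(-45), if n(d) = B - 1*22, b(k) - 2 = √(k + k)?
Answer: -220 - 88*√6 ≈ -435.56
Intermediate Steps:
b(k) = 2 + √2*√k (b(k) = 2 + √(k + k) = 2 + √(2*k) = 2 + √2*√k)
B = 0 (B = 3*0 = 0)
n(d) = -22 (n(d) = 0 - 1*22 = 0 - 22 = -22)
b(3)²*n(-45) = (2 + √2*√3)²*(-22) = (2 + √6)²*(-22) = -22*(2 + √6)²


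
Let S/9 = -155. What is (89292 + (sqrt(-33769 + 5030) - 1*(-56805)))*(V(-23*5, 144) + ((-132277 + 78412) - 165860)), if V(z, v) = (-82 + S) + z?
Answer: -32333749749 - 221317*I*sqrt(28739) ≈ -3.2334e+10 - 3.7519e+7*I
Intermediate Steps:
S = -1395 (S = 9*(-155) = -1395)
V(z, v) = -1477 + z (V(z, v) = (-82 - 1395) + z = -1477 + z)
(89292 + (sqrt(-33769 + 5030) - 1*(-56805)))*(V(-23*5, 144) + ((-132277 + 78412) - 165860)) = (89292 + (sqrt(-33769 + 5030) - 1*(-56805)))*((-1477 - 23*5) + ((-132277 + 78412) - 165860)) = (89292 + (sqrt(-28739) + 56805))*((-1477 - 115) + (-53865 - 165860)) = (89292 + (I*sqrt(28739) + 56805))*(-1592 - 219725) = (89292 + (56805 + I*sqrt(28739)))*(-221317) = (146097 + I*sqrt(28739))*(-221317) = -32333749749 - 221317*I*sqrt(28739)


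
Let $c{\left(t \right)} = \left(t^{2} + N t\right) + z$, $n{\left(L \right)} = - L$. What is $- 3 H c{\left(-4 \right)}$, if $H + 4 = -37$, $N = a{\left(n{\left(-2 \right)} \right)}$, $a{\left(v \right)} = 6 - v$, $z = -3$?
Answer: $-369$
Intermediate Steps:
$N = 4$ ($N = 6 - \left(-1\right) \left(-2\right) = 6 - 2 = 4$)
$H = -41$ ($H = -4 - 37 = -41$)
$c{\left(t \right)} = -3 + t^{2} + 4 t$ ($c{\left(t \right)} = \left(t^{2} + 4 t\right) - 3 = -3 + t^{2} + 4 t$)
$- 3 H c{\left(-4 \right)} = \left(-3\right) \left(-41\right) \left(-3 + \left(-4\right)^{2} + 4 \left(-4\right)\right) = 123 \left(-3 + 16 - 16\right) = 123 \left(-3\right) = -369$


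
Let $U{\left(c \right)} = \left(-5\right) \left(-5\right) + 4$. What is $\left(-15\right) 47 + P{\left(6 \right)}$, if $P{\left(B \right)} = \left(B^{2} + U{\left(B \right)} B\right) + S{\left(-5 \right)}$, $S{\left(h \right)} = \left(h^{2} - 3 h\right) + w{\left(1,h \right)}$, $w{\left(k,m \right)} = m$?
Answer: $-460$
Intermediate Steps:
$S{\left(h \right)} = h^{2} - 2 h$ ($S{\left(h \right)} = \left(h^{2} - 3 h\right) + h = h^{2} - 2 h$)
$U{\left(c \right)} = 29$ ($U{\left(c \right)} = 25 + 4 = 29$)
$P{\left(B \right)} = 35 + B^{2} + 29 B$ ($P{\left(B \right)} = \left(B^{2} + 29 B\right) - 5 \left(-2 - 5\right) = \left(B^{2} + 29 B\right) - -35 = \left(B^{2} + 29 B\right) + 35 = 35 + B^{2} + 29 B$)
$\left(-15\right) 47 + P{\left(6 \right)} = \left(-15\right) 47 + \left(35 + 6^{2} + 29 \cdot 6\right) = -705 + \left(35 + 36 + 174\right) = -705 + 245 = -460$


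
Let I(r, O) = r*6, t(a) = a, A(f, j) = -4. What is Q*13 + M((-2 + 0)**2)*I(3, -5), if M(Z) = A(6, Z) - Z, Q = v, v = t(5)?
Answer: -79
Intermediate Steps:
v = 5
Q = 5
I(r, O) = 6*r
M(Z) = -4 - Z
Q*13 + M((-2 + 0)**2)*I(3, -5) = 5*13 + (-4 - (-2 + 0)**2)*(6*3) = 65 + (-4 - 1*(-2)**2)*18 = 65 + (-4 - 1*4)*18 = 65 + (-4 - 4)*18 = 65 - 8*18 = 65 - 144 = -79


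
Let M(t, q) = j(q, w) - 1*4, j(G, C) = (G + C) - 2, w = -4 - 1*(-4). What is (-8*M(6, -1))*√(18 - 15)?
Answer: 56*√3 ≈ 96.995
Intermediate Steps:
w = 0 (w = -4 + 4 = 0)
j(G, C) = -2 + C + G (j(G, C) = (C + G) - 2 = -2 + C + G)
M(t, q) = -6 + q (M(t, q) = (-2 + 0 + q) - 1*4 = (-2 + q) - 4 = -6 + q)
(-8*M(6, -1))*√(18 - 15) = (-8*(-6 - 1))*√(18 - 15) = (-8*(-7))*√3 = 56*√3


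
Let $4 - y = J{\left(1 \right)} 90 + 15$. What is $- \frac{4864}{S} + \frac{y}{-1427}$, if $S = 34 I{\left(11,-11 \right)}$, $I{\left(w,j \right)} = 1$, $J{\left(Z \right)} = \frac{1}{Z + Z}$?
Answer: $- \frac{3469512}{24259} \approx -143.02$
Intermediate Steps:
$J{\left(Z \right)} = \frac{1}{2 Z}$
$S = 34$ ($S = 34 \cdot 1 = 34$)
$y = -56$ ($y = 4 - \left(\frac{1}{2 \cdot 1} \cdot 90 + 15\right) = 4 - \left(\frac{1}{2} \cdot 1 \cdot 90 + 15\right) = 4 - \left(\frac{1}{2} \cdot 90 + 15\right) = 4 - \left(45 + 15\right) = 4 - 60 = -56$)
$- \frac{4864}{S} + \frac{y}{-1427} = - \frac{4864}{34} - \frac{56}{-1427} = \left(-4864\right) \frac{1}{34} - - \frac{56}{1427} = - \frac{2432}{17} + \frac{56}{1427} = - \frac{3469512}{24259}$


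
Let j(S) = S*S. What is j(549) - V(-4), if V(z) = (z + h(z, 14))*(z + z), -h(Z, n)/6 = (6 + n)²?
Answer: 282169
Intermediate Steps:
h(Z, n) = -6*(6 + n)²
j(S) = S²
V(z) = 2*z*(-2400 + z) (V(z) = (z - 6*(6 + 14)²)*(z + z) = (z - 6*20²)*(2*z) = (z - 6*400)*(2*z) = (z - 2400)*(2*z) = (-2400 + z)*(2*z) = 2*z*(-2400 + z))
j(549) - V(-4) = 549² - 2*(-4)*(-2400 - 4) = 301401 - 2*(-4)*(-2404) = 301401 - 1*19232 = 301401 - 19232 = 282169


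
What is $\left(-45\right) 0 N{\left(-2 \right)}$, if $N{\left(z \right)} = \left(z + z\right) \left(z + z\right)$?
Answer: $0$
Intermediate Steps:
$N{\left(z \right)} = 4 z^{2}$ ($N{\left(z \right)} = 2 z 2 z = 4 z^{2}$)
$\left(-45\right) 0 N{\left(-2 \right)} = \left(-45\right) 0 \cdot 4 \left(-2\right)^{2} = 0 \cdot 4 \cdot 4 = 0 \cdot 16 = 0$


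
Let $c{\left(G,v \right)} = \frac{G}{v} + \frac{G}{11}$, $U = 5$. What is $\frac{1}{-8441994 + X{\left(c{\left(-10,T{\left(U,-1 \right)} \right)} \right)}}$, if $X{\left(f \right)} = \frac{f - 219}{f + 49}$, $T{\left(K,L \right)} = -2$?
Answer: $- \frac{146}{1232531715} \approx -1.1846 \cdot 10^{-7}$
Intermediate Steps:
$c{\left(G,v \right)} = \frac{G}{11} + \frac{G}{v}$ ($c{\left(G,v \right)} = \frac{G}{v} + G \frac{1}{11} = \frac{G}{v} + \frac{G}{11} = \frac{G}{11} + \frac{G}{v}$)
$X{\left(f \right)} = \frac{-219 + f}{49 + f}$
$\frac{1}{-8441994 + X{\left(c{\left(-10,T{\left(U,-1 \right)} \right)} \right)}} = \frac{1}{-8441994 + \frac{-219 - \left(\frac{10}{11} + \frac{10}{-2}\right)}{49 - \left(\frac{10}{11} + \frac{10}{-2}\right)}} = \frac{1}{-8441994 + \frac{-219 - - \frac{45}{11}}{49 - - \frac{45}{11}}} = \frac{1}{-8441994 + \frac{-219 + \left(- \frac{10}{11} + 5\right)}{49 + \left(- \frac{10}{11} + 5\right)}} = \frac{1}{-8441994 + \frac{-219 + \frac{45}{11}}{49 + \frac{45}{11}}} = \frac{1}{-8441994 + \frac{1}{\frac{584}{11}} \left(- \frac{2364}{11}\right)} = \frac{1}{-8441994 + \frac{11}{584} \left(- \frac{2364}{11}\right)} = \frac{1}{-8441994 - \frac{591}{146}} = \frac{1}{- \frac{1232531715}{146}} = - \frac{146}{1232531715}$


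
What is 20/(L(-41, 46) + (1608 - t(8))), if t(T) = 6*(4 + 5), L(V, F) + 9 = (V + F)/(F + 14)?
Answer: 240/18541 ≈ 0.012944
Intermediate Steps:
L(V, F) = -9 + (F + V)/(14 + F) (L(V, F) = -9 + (V + F)/(F + 14) = -9 + (F + V)/(14 + F))
t(T) = 54 (t(T) = 6*9 = 54)
20/(L(-41, 46) + (1608 - t(8))) = 20/((-126 - 41 - 8*46)/(14 + 46) + (1608 - 1*54)) = 20/((-126 - 41 - 368)/60 + (1608 - 54)) = 20/((1/60)*(-535) + 1554) = 20/(-107/12 + 1554) = 20/(18541/12) = 20*(12/18541) = 240/18541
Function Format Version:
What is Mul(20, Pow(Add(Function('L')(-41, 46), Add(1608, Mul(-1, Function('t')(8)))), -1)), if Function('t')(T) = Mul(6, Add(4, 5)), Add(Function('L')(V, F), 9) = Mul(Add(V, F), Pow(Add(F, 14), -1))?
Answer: Rational(240, 18541) ≈ 0.012944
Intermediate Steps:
Function('L')(V, F) = Add(-9, Mul(Pow(Add(14, F), -1), Add(F, V))) (Function('L')(V, F) = Add(-9, Mul(Add(V, F), Pow(Add(F, 14), -1))) = Add(-9, Mul(Add(F, V), Pow(Add(14, F), -1))) = Add(-9, Mul(Pow(Add(14, F), -1), Add(F, V))))
Function('t')(T) = 54 (Function('t')(T) = Mul(6, 9) = 54)
Mul(20, Pow(Add(Function('L')(-41, 46), Add(1608, Mul(-1, Function('t')(8)))), -1)) = Mul(20, Pow(Add(Mul(Pow(Add(14, 46), -1), Add(-126, -41, Mul(-8, 46))), Add(1608, Mul(-1, 54))), -1)) = Mul(20, Pow(Add(Mul(Pow(60, -1), Add(-126, -41, -368)), Add(1608, -54)), -1)) = Mul(20, Pow(Add(Mul(Rational(1, 60), -535), 1554), -1)) = Mul(20, Pow(Add(Rational(-107, 12), 1554), -1)) = Mul(20, Pow(Rational(18541, 12), -1)) = Mul(20, Rational(12, 18541)) = Rational(240, 18541)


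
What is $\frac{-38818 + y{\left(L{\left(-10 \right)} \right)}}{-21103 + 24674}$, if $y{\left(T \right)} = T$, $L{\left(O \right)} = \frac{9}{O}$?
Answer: $- \frac{388189}{35710} \approx -10.871$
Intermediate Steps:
$\frac{-38818 + y{\left(L{\left(-10 \right)} \right)}}{-21103 + 24674} = \frac{-38818 + \frac{9}{-10}}{-21103 + 24674} = \frac{-38818 + 9 \left(- \frac{1}{10}\right)}{3571} = \left(-38818 - \frac{9}{10}\right) \frac{1}{3571} = \left(- \frac{388189}{10}\right) \frac{1}{3571} = - \frac{388189}{35710}$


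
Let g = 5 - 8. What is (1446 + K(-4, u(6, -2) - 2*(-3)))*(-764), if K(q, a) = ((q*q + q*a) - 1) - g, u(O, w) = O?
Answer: -1081824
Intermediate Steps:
g = -3
K(q, a) = 2 + q**2 + a*q (K(q, a) = ((q*q + q*a) - 1) - 1*(-3) = ((q**2 + a*q) - 1) + 3 = (-1 + q**2 + a*q) + 3 = 2 + q**2 + a*q)
(1446 + K(-4, u(6, -2) - 2*(-3)))*(-764) = (1446 + (2 + (-4)**2 + (6 - 2*(-3))*(-4)))*(-764) = (1446 + (2 + 16 + (6 + 6)*(-4)))*(-764) = (1446 + (2 + 16 + 12*(-4)))*(-764) = (1446 + (2 + 16 - 48))*(-764) = (1446 - 30)*(-764) = 1416*(-764) = -1081824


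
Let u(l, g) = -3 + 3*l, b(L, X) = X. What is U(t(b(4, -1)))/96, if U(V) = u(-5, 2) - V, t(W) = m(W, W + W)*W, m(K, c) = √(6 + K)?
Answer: -3/16 + √5/96 ≈ -0.16421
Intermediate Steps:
t(W) = W*√(6 + W) (t(W) = √(6 + W)*W = W*√(6 + W))
U(V) = -18 - V (U(V) = (-3 + 3*(-5)) - V = (-3 - 15) - V = -18 - V)
U(t(b(4, -1)))/96 = (-18 - (-1)*√(6 - 1))/96 = (-18 - (-1)*√5)*(1/96) = (-18 + √5)*(1/96) = -3/16 + √5/96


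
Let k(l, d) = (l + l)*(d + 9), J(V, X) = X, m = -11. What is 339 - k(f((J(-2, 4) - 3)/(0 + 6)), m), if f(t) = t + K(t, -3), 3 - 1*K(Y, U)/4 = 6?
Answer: 875/3 ≈ 291.67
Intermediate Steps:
K(Y, U) = -12 (K(Y, U) = 12 - 4*6 = 12 - 24 = -12)
f(t) = -12 + t (f(t) = t - 12 = -12 + t)
k(l, d) = 2*l*(9 + d) (k(l, d) = (2*l)*(9 + d) = 2*l*(9 + d))
339 - k(f((J(-2, 4) - 3)/(0 + 6)), m) = 339 - 2*(-12 + (4 - 3)/(0 + 6))*(9 - 11) = 339 - 2*(-12 + 1/6)*(-2) = 339 - 2*(-71)*(-2)/6 = 339 - 1*142/3 = 339 - 142/3 = 875/3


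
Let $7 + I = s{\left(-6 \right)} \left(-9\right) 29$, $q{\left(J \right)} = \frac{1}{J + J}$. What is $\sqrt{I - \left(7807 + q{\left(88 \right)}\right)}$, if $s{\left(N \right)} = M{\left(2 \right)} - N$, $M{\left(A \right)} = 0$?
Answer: $\frac{i \sqrt{18159691}}{44} \approx 96.85 i$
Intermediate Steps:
$q{\left(J \right)} = \frac{1}{2 J}$
$s{\left(N \right)} = - N$ ($s{\left(N \right)} = 0 - N = - N$)
$I = -1573$ ($I = -7 + \left(-1\right) \left(-6\right) \left(-9\right) 29 = -7 + 6 \left(-9\right) 29 = -7 - 1566 = -1573$)
$\sqrt{I - \left(7807 + q{\left(88 \right)}\right)} = \sqrt{-1573 - \left(7807 + \frac{1}{2 \cdot 88}\right)} = \sqrt{-1573 - \left(7807 + \frac{1}{2} \cdot \frac{1}{88}\right)} = \sqrt{-1573 - \frac{1374033}{176}} = \sqrt{- \frac{1650881}{176}} = \frac{i \sqrt{18159691}}{44}$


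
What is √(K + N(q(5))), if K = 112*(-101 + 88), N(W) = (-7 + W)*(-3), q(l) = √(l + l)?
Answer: √(-1435 - 3*√10) ≈ 38.006*I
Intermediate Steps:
q(l) = √2*√l (q(l) = √(2*l) = √2*√l)
N(W) = 21 - 3*W
K = -1456 (K = 112*(-13) = -1456)
√(K + N(q(5))) = √(-1456 + (21 - 3*√2*√5)) = √(-1456 + (21 - 3*√10)) = √(-1435 - 3*√10)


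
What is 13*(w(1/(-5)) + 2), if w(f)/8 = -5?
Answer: -494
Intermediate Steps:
w(f) = -40 (w(f) = 8*(-5) = -40)
13*(w(1/(-5)) + 2) = 13*(-40 + 2) = 13*(-38) = -494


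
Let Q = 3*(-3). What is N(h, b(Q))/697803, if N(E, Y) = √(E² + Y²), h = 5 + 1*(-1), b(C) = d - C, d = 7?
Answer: 4*√17/697803 ≈ 2.3635e-5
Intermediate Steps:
Q = -9
b(C) = 7 - C
h = 4 (h = 5 - 1 = 4)
N(h, b(Q))/697803 = √(4² + (7 - 1*(-9))²)/697803 = √(16 + (7 + 9)²)*(1/697803) = √(16 + 16²)*(1/697803) = √(16 + 256)*(1/697803) = √272*(1/697803) = (4*√17)*(1/697803) = 4*√17/697803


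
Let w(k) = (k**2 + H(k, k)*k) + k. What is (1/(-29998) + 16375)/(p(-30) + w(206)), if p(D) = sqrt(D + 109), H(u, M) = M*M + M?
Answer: 2167961293947303/1168632951249667843 - 491217249*sqrt(79)/2337265902499335686 ≈ 0.0018551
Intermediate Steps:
H(u, M) = M + M**2 (H(u, M) = M**2 + M = M + M**2)
w(k) = k + k**2 + k**2*(1 + k) (w(k) = (k**2 + (k*(1 + k))*k) + k = (k**2 + k**2*(1 + k)) + k = k + k**2 + k**2*(1 + k))
p(D) = sqrt(109 + D)
(1/(-29998) + 16375)/(p(-30) + w(206)) = (1/(-29998) + 16375)/(sqrt(109 - 30) + 206*(1 + 206 + 206*(1 + 206))) = (-1/29998 + 16375)/(sqrt(79) + 206*(1 + 206 + 206*207)) = 491217249/(29998*(sqrt(79) + 206*(1 + 206 + 42642))) = 491217249/(29998*(sqrt(79) + 206*42849)) = 491217249/(29998*(sqrt(79) + 8826894)) = 491217249/(29998*(8826894 + sqrt(79)))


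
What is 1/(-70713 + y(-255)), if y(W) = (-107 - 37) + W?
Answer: -1/71112 ≈ -1.4062e-5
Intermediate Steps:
y(W) = -144 + W
1/(-70713 + y(-255)) = 1/(-70713 + (-144 - 255)) = 1/(-70713 - 399) = 1/(-71112) = -1/71112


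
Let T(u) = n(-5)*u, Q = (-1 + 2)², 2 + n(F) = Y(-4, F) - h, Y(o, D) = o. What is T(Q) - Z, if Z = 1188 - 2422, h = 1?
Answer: 1227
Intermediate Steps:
n(F) = -7 (n(F) = -2 + (-4 - 1*1) = -2 + (-4 - 1) = -2 - 5 = -7)
Q = 1 (Q = 1² = 1)
T(u) = -7*u
Z = -1234
T(Q) - Z = -7*1 - 1*(-1234) = -7 + 1234 = 1227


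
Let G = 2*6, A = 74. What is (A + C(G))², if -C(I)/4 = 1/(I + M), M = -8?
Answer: 5329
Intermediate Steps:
G = 12
C(I) = -4/(-8 + I) (C(I) = -4/(I - 8) = -4/(-8 + I))
(A + C(G))² = (74 - 4/(-8 + 12))² = (74 - 4/4)² = (74 - 4*¼)² = (74 - 1)² = 73² = 5329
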